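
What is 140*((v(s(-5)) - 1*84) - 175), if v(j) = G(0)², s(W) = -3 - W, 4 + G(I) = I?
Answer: -34020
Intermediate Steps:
G(I) = -4 + I
v(j) = 16 (v(j) = (-4 + 0)² = (-4)² = 16)
140*((v(s(-5)) - 1*84) - 175) = 140*((16 - 1*84) - 175) = 140*((16 - 84) - 175) = 140*(-68 - 175) = 140*(-243) = -34020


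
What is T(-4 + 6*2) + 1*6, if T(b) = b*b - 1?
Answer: 69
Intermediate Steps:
T(b) = -1 + b**2 (T(b) = b**2 - 1 = -1 + b**2)
T(-4 + 6*2) + 1*6 = (-1 + (-4 + 6*2)**2) + 1*6 = (-1 + (-4 + 12)**2) + 6 = (-1 + 8**2) + 6 = (-1 + 64) + 6 = 63 + 6 = 69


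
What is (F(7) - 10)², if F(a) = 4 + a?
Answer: 1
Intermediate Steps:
(F(7) - 10)² = ((4 + 7) - 10)² = (11 - 10)² = 1² = 1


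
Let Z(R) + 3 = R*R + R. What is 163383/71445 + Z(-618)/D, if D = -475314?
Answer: 509252873/343018270 ≈ 1.4846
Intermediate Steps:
Z(R) = -3 + R + R² (Z(R) = -3 + (R*R + R) = -3 + (R² + R) = -3 + (R + R²) = -3 + R + R²)
163383/71445 + Z(-618)/D = 163383/71445 + (-3 - 618 + (-618)²)/(-475314) = 163383*(1/71445) + (-3 - 618 + 381924)*(-1/475314) = 4951/2165 + 381303*(-1/475314) = 4951/2165 - 127101/158438 = 509252873/343018270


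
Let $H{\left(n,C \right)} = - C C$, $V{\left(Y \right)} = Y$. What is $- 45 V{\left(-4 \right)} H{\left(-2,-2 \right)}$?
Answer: $-720$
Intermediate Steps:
$H{\left(n,C \right)} = - C^{2}$
$- 45 V{\left(-4 \right)} H{\left(-2,-2 \right)} = \left(-45\right) \left(-4\right) \left(- \left(-2\right)^{2}\right) = 180 \left(\left(-1\right) 4\right) = 180 \left(-4\right) = -720$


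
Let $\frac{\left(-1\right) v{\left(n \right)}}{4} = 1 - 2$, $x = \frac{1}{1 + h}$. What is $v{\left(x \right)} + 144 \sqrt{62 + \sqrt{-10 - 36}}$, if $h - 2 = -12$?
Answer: $4 + 144 \sqrt{62 + i \sqrt{46}} \approx 1139.5 + 61.925 i$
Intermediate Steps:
$h = -10$ ($h = 2 - 12 = -10$)
$x = - \frac{1}{9}$ ($x = \frac{1}{1 - 10} = \frac{1}{-9} = - \frac{1}{9} \approx -0.11111$)
$v{\left(n \right)} = 4$ ($v{\left(n \right)} = - 4 \left(1 - 2\right) = \left(-4\right) \left(-1\right) = 4$)
$v{\left(x \right)} + 144 \sqrt{62 + \sqrt{-10 - 36}} = 4 + 144 \sqrt{62 + \sqrt{-10 - 36}} = 4 + 144 \sqrt{62 + \sqrt{-46}} = 4 + 144 \sqrt{62 + i \sqrt{46}}$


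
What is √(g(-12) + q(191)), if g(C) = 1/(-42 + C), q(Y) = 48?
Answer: √15546/18 ≈ 6.9269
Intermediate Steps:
√(g(-12) + q(191)) = √(1/(-42 - 12) + 48) = √(1/(-54) + 48) = √(-1/54 + 48) = √(2591/54) = √15546/18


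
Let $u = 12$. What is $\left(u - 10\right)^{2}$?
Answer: $4$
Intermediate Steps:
$\left(u - 10\right)^{2} = \left(12 - 10\right)^{2} = 2^{2} = 4$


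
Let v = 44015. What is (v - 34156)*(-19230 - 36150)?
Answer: -545991420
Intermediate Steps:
(v - 34156)*(-19230 - 36150) = (44015 - 34156)*(-19230 - 36150) = 9859*(-55380) = -545991420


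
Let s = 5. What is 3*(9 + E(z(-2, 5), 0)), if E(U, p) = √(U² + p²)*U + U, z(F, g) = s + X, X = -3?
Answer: 45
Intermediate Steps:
z(F, g) = 2 (z(F, g) = 5 - 3 = 2)
E(U, p) = U + U*√(U² + p²) (E(U, p) = U*√(U² + p²) + U = U + U*√(U² + p²))
3*(9 + E(z(-2, 5), 0)) = 3*(9 + 2*(1 + √(2² + 0²))) = 3*(9 + 2*(1 + √(4 + 0))) = 3*(9 + 2*(1 + √4)) = 3*(9 + 2*(1 + 2)) = 3*(9 + 2*3) = 3*(9 + 6) = 3*15 = 45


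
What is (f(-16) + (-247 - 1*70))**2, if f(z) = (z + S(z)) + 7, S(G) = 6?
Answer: 102400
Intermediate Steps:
f(z) = 13 + z (f(z) = (z + 6) + 7 = (6 + z) + 7 = 13 + z)
(f(-16) + (-247 - 1*70))**2 = ((13 - 16) + (-247 - 1*70))**2 = (-3 + (-247 - 70))**2 = (-3 - 317)**2 = (-320)**2 = 102400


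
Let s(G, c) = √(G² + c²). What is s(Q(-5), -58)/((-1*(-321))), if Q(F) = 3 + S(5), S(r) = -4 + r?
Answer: 26*√5/321 ≈ 0.18111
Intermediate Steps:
Q(F) = 4 (Q(F) = 3 + (-4 + 5) = 3 + 1 = 4)
s(Q(-5), -58)/((-1*(-321))) = √(4² + (-58)²)/((-1*(-321))) = √(16 + 3364)/321 = √3380*(1/321) = (26*√5)*(1/321) = 26*√5/321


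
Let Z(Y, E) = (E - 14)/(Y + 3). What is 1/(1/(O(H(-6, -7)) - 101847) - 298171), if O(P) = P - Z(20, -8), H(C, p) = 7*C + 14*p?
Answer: -2345679/699413453132 ≈ -3.3538e-6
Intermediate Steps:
Z(Y, E) = (-14 + E)/(3 + Y)
O(P) = 22/23 + P (O(P) = P - (-14 - 8)/(3 + 20) = P - (-22)/23 = P - 1*(-22/23) = P + 22/23 = 22/23 + P)
1/(1/(O(H(-6, -7)) - 101847) - 298171) = 1/(1/((22/23 + (7*(-6) + 14*(-7))) - 101847) - 298171) = 1/(1/((22/23 + (-42 - 98)) - 101847) - 298171) = 1/(1/((22/23 - 140) - 101847) - 298171) = 1/(1/(-3198/23 - 101847) - 298171) = 1/(1/(-2345679/23) - 298171) = 1/(-23/2345679 - 298171) = 1/(-699413453132/2345679) = -2345679/699413453132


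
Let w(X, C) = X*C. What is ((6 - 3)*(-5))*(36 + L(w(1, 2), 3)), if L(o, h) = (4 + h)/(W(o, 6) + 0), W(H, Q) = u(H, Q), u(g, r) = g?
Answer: -1185/2 ≈ -592.50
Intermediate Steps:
w(X, C) = C*X
W(H, Q) = H
L(o, h) = (4 + h)/o (L(o, h) = (4 + h)/(o + 0) = (4 + h)/o)
((6 - 3)*(-5))*(36 + L(w(1, 2), 3)) = ((6 - 3)*(-5))*(36 + (4 + 3)/((2*1))) = (3*(-5))*(36 + 7/2) = -15*(36 + (½)*7) = -15*(36 + 7/2) = -15*79/2 = -1185/2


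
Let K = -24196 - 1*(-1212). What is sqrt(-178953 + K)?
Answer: I*sqrt(201937) ≈ 449.37*I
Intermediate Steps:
K = -22984 (K = -24196 + 1212 = -22984)
sqrt(-178953 + K) = sqrt(-178953 - 22984) = sqrt(-201937) = I*sqrt(201937)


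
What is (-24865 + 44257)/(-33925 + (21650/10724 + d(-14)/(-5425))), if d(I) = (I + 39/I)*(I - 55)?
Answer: -18803032640/32892890699 ≈ -0.57164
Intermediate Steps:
d(I) = (-55 + I)*(I + 39/I) (d(I) = (I + 39/I)*(-55 + I) = (-55 + I)*(I + 39/I))
(-24865 + 44257)/(-33925 + (21650/10724 + d(-14)/(-5425))) = (-24865 + 44257)/(-33925 + (21650/10724 + (39 + (-14)² - 2145/(-14) - 55*(-14))/(-5425))) = 19392/(-33925 + (21650*(1/10724) + (39 + 196 - 2145*(-1/14) + 770)*(-1/5425))) = 19392/(-33925 + (10825/5362 + (39 + 196 + 2145/14 + 770)*(-1/5425))) = 19392/(-33925 + (10825/5362 + (16215/14)*(-1/5425))) = 19392/(-33925 + (10825/5362 - 3243/15190)) = 19392/(-33925 + 5251528/2908885) = 19392/(-98678672097/2908885) = 19392*(-2908885/98678672097) = -18803032640/32892890699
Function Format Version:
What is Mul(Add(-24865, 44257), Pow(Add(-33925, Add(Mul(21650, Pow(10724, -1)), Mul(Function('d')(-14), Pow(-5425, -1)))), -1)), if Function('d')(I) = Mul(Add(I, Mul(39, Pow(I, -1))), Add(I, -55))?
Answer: Rational(-18803032640, 32892890699) ≈ -0.57164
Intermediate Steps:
Function('d')(I) = Mul(Add(-55, I), Add(I, Mul(39, Pow(I, -1)))) (Function('d')(I) = Mul(Add(I, Mul(39, Pow(I, -1))), Add(-55, I)) = Mul(Add(-55, I), Add(I, Mul(39, Pow(I, -1)))))
Mul(Add(-24865, 44257), Pow(Add(-33925, Add(Mul(21650, Pow(10724, -1)), Mul(Function('d')(-14), Pow(-5425, -1)))), -1)) = Mul(Add(-24865, 44257), Pow(Add(-33925, Add(Mul(21650, Pow(10724, -1)), Mul(Add(39, Pow(-14, 2), Mul(-2145, Pow(-14, -1)), Mul(-55, -14)), Pow(-5425, -1)))), -1)) = Mul(19392, Pow(Add(-33925, Add(Mul(21650, Rational(1, 10724)), Mul(Add(39, 196, Mul(-2145, Rational(-1, 14)), 770), Rational(-1, 5425)))), -1)) = Mul(19392, Pow(Add(-33925, Add(Rational(10825, 5362), Mul(Add(39, 196, Rational(2145, 14), 770), Rational(-1, 5425)))), -1)) = Mul(19392, Pow(Add(-33925, Add(Rational(10825, 5362), Mul(Rational(16215, 14), Rational(-1, 5425)))), -1)) = Mul(19392, Pow(Add(-33925, Add(Rational(10825, 5362), Rational(-3243, 15190))), -1)) = Mul(19392, Pow(Add(-33925, Rational(5251528, 2908885)), -1)) = Mul(19392, Pow(Rational(-98678672097, 2908885), -1)) = Mul(19392, Rational(-2908885, 98678672097)) = Rational(-18803032640, 32892890699)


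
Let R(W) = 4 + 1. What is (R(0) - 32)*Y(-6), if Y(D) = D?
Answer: 162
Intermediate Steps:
R(W) = 5
(R(0) - 32)*Y(-6) = (5 - 32)*(-6) = -27*(-6) = 162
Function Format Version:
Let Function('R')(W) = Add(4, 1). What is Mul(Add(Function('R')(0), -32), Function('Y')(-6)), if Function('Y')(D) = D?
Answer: 162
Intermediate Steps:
Function('R')(W) = 5
Mul(Add(Function('R')(0), -32), Function('Y')(-6)) = Mul(Add(5, -32), -6) = Mul(-27, -6) = 162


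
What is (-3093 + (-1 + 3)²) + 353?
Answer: -2736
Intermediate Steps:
(-3093 + (-1 + 3)²) + 353 = (-3093 + 2²) + 353 = (-3093 + 4) + 353 = -3089 + 353 = -2736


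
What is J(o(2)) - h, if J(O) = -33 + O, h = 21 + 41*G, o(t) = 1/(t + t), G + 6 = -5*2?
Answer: 2409/4 ≈ 602.25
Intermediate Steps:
G = -16 (G = -6 - 5*2 = -6 - 10 = -16)
o(t) = 1/(2*t)
h = -635 (h = 21 + 41*(-16) = 21 - 656 = -635)
J(o(2)) - h = (-33 + (½)/2) - 1*(-635) = (-33 + (½)*(½)) + 635 = (-33 + ¼) + 635 = -131/4 + 635 = 2409/4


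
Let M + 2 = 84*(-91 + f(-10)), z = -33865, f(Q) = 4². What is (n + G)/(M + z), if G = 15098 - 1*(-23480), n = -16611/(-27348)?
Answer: -351682585/366162372 ≈ -0.96045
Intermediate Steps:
f(Q) = 16
n = 5537/9116 (n = -16611*(-1/27348) = 5537/9116 ≈ 0.60739)
G = 38578 (G = 15098 + 23480 = 38578)
M = -6302 (M = -2 + 84*(-91 + 16) = -2 + 84*(-75) = -2 - 6300 = -6302)
(n + G)/(M + z) = (5537/9116 + 38578)/(-6302 - 33865) = (351682585/9116)/(-40167) = (351682585/9116)*(-1/40167) = -351682585/366162372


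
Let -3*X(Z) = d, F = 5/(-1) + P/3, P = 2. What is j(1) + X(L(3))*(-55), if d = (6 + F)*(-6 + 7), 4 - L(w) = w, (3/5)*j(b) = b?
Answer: 290/9 ≈ 32.222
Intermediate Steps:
j(b) = 5*b/3
L(w) = 4 - w
F = -13/3 (F = 5/(-1) + 2/3 = 5*(-1) + 2*(⅓) = -5 + ⅔ = -13/3 ≈ -4.3333)
d = 5/3 (d = (6 - 13/3)*(-6 + 7) = (5/3)*1 = 5/3 ≈ 1.6667)
X(Z) = -5/9 (X(Z) = -⅓*5/3 = -5/9)
j(1) + X(L(3))*(-55) = (5/3)*1 - 5/9*(-55) = 5/3 + 275/9 = 290/9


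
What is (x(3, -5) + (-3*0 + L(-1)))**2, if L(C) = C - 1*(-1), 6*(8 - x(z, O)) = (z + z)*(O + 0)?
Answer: 169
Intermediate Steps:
x(z, O) = 8 - O*z/3 (x(z, O) = 8 - (z + z)*(O + 0)/6 = 8 - 2*z*O/6 = 8 - O*z/3)
L(C) = 1 + C (L(C) = C + 1 = 1 + C)
(x(3, -5) + (-3*0 + L(-1)))**2 = ((8 - 1/3*(-5)*3) + (-3*0 + (1 - 1)))**2 = ((8 + 5) + (0 + 0))**2 = (13 + 0)**2 = 13**2 = 169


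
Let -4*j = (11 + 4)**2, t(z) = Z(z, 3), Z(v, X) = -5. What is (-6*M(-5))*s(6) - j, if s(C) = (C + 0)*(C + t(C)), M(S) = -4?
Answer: 801/4 ≈ 200.25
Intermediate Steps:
t(z) = -5
s(C) = C*(-5 + C) (s(C) = (C + 0)*(C - 5) = C*(-5 + C))
j = -225/4 (j = -(11 + 4)**2/4 = -1/4*15**2 = -1/4*225 = -225/4 ≈ -56.250)
(-6*M(-5))*s(6) - j = (-6*(-4))*(6*(-5 + 6)) - 1*(-225/4) = 24*(6*1) + 225/4 = 24*6 + 225/4 = 144 + 225/4 = 801/4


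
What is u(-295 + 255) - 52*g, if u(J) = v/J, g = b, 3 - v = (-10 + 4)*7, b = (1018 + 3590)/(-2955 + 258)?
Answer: 630885/7192 ≈ 87.720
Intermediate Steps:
b = -1536/899 (b = 4608/(-2697) = 4608*(-1/2697) = -1536/899 ≈ -1.7086)
v = 45 (v = 3 - (-10 + 4)*7 = 3 - (-6)*7 = 3 - 1*(-42) = 3 + 42 = 45)
g = -1536/899 ≈ -1.7086
u(J) = 45/J
u(-295 + 255) - 52*g = 45/(-295 + 255) - 52*(-1536/899) = 45/(-40) + 79872/899 = 45*(-1/40) + 79872/899 = -9/8 + 79872/899 = 630885/7192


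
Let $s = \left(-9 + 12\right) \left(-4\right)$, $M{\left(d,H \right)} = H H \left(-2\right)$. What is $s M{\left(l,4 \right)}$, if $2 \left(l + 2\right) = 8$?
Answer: $384$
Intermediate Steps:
$l = 2$ ($l = -2 + \frac{1}{2} \cdot 8 = -2 + 4 = 2$)
$M{\left(d,H \right)} = - 2 H^{2}$ ($M{\left(d,H \right)} = H^{2} \left(-2\right) = - 2 H^{2}$)
$s = -12$ ($s = 3 \left(-4\right) = -12$)
$s M{\left(l,4 \right)} = - 12 \left(- 2 \cdot 4^{2}\right) = - 12 \left(\left(-2\right) 16\right) = \left(-12\right) \left(-32\right) = 384$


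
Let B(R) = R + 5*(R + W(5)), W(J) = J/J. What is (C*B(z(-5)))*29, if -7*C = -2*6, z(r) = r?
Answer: -8700/7 ≈ -1242.9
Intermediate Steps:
W(J) = 1
C = 12/7 (C = -(-2)*6/7 = -⅐*(-12) = 12/7 ≈ 1.7143)
B(R) = 5 + 6*R (B(R) = R + 5*(R + 1) = R + 5*(1 + R) = R + (5 + 5*R) = 5 + 6*R)
(C*B(z(-5)))*29 = (12*(5 + 6*(-5))/7)*29 = (12*(5 - 30)/7)*29 = ((12/7)*(-25))*29 = -300/7*29 = -8700/7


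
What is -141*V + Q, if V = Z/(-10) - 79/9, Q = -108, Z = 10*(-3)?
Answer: 2120/3 ≈ 706.67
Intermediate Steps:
Z = -30
V = -52/9 (V = -30/(-10) - 79/9 = -30*(-1/10) - 79*1/9 = 3 - 79/9 = -52/9 ≈ -5.7778)
-141*V + Q = -141*(-52/9) - 108 = 2444/3 - 108 = 2120/3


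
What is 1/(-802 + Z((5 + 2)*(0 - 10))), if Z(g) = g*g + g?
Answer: 1/4028 ≈ 0.00024826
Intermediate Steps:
Z(g) = g + g² (Z(g) = g² + g = g + g²)
1/(-802 + Z((5 + 2)*(0 - 10))) = 1/(-802 + ((5 + 2)*(0 - 10))*(1 + (5 + 2)*(0 - 10))) = 1/(-802 + (7*(-10))*(1 + 7*(-10))) = 1/(-802 - 70*(1 - 70)) = 1/(-802 - 70*(-69)) = 1/(-802 + 4830) = 1/4028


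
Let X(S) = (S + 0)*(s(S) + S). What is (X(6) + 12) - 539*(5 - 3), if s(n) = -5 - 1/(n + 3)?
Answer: -3182/3 ≈ -1060.7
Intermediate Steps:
s(n) = -5 - 1/(3 + n)
X(S) = S*(S + (-16 - 5*S)/(3 + S)) (X(S) = (S + 0)*((-16 - 5*S)/(3 + S) + S) = S*(S + (-16 - 5*S)/(3 + S)))
(X(6) + 12) - 539*(5 - 3) = (6*(-16 + 6² - 2*6)/(3 + 6) + 12) - 539*(5 - 3) = (6*(-16 + 36 - 12)/9 + 12) - 539*2 = (6*(⅑)*8 + 12) - 77*14 = (16/3 + 12) - 1078 = 52/3 - 1078 = -3182/3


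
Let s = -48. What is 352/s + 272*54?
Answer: 44042/3 ≈ 14681.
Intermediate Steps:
352/s + 272*54 = 352/(-48) + 272*54 = 352*(-1/48) + 14688 = -22/3 + 14688 = 44042/3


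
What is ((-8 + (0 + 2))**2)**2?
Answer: 1296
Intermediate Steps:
((-8 + (0 + 2))**2)**2 = ((-8 + 2)**2)**2 = ((-6)**2)**2 = 36**2 = 1296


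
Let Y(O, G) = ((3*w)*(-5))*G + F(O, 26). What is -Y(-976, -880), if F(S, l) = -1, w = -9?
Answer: 118801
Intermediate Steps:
Y(O, G) = -1 + 135*G (Y(O, G) = ((3*(-9))*(-5))*G - 1 = (-27*(-5))*G - 1 = 135*G - 1 = -1 + 135*G)
-Y(-976, -880) = -(-1 + 135*(-880)) = -(-1 - 118800) = -1*(-118801) = 118801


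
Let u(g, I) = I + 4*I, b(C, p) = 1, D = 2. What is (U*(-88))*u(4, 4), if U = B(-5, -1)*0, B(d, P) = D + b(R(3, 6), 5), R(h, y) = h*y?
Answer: 0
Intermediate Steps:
B(d, P) = 3 (B(d, P) = 2 + 1 = 3)
U = 0 (U = 3*0 = 0)
u(g, I) = 5*I
(U*(-88))*u(4, 4) = (0*(-88))*(5*4) = 0*20 = 0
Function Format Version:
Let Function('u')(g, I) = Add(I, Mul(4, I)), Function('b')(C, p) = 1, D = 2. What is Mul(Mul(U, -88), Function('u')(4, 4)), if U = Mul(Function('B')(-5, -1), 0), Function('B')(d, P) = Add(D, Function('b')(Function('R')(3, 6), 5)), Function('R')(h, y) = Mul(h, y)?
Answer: 0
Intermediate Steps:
Function('B')(d, P) = 3 (Function('B')(d, P) = Add(2, 1) = 3)
U = 0 (U = Mul(3, 0) = 0)
Function('u')(g, I) = Mul(5, I)
Mul(Mul(U, -88), Function('u')(4, 4)) = Mul(Mul(0, -88), Mul(5, 4)) = Mul(0, 20) = 0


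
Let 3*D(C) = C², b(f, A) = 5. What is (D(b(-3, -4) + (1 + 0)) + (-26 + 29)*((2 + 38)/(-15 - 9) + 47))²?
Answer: 21904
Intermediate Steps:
D(C) = C²/3
(D(b(-3, -4) + (1 + 0)) + (-26 + 29)*((2 + 38)/(-15 - 9) + 47))² = ((5 + (1 + 0))²/3 + (-26 + 29)*((2 + 38)/(-15 - 9) + 47))² = ((5 + 1)²/3 + 3*(40/(-24) + 47))² = ((⅓)*6² + 3*(40*(-1/24) + 47))² = ((⅓)*36 + 3*(-5/3 + 47))² = (12 + 3*(136/3))² = (12 + 136)² = 148² = 21904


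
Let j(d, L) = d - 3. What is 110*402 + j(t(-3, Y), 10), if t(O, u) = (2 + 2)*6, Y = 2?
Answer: 44241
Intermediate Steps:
t(O, u) = 24 (t(O, u) = 4*6 = 24)
j(d, L) = -3 + d
110*402 + j(t(-3, Y), 10) = 110*402 + (-3 + 24) = 44220 + 21 = 44241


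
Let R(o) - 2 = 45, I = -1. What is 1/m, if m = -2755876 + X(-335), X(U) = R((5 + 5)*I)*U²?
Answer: 1/2518699 ≈ 3.9703e-7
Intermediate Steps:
R(o) = 47 (R(o) = 2 + 45 = 47)
X(U) = 47*U²
m = 2518699 (m = -2755876 + 47*(-335)² = -2755876 + 47*112225 = -2755876 + 5274575 = 2518699)
1/m = 1/2518699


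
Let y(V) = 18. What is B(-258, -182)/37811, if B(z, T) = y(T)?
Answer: 18/37811 ≈ 0.00047605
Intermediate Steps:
B(z, T) = 18
B(-258, -182)/37811 = 18/37811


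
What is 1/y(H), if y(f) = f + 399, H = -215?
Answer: 1/184 ≈ 0.0054348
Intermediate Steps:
y(f) = 399 + f
1/y(H) = 1/(399 - 215) = 1/184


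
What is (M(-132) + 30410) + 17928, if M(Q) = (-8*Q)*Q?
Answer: -91054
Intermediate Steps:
M(Q) = -8*Q²
(M(-132) + 30410) + 17928 = (-8*(-132)² + 30410) + 17928 = (-8*17424 + 30410) + 17928 = (-139392 + 30410) + 17928 = -108982 + 17928 = -91054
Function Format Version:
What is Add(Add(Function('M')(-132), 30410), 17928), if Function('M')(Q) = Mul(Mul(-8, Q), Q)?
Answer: -91054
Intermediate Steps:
Function('M')(Q) = Mul(-8, Pow(Q, 2))
Add(Add(Function('M')(-132), 30410), 17928) = Add(Add(Mul(-8, Pow(-132, 2)), 30410), 17928) = Add(Add(Mul(-8, 17424), 30410), 17928) = Add(Add(-139392, 30410), 17928) = Add(-108982, 17928) = -91054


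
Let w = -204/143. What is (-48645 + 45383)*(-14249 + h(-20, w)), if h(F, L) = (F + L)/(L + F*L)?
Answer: 45041849314/969 ≈ 4.6483e+7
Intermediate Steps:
w = -204/143 (w = -204*1/143 = -204/143 ≈ -1.4266)
h(F, L) = (F + L)/(L + F*L)
(-48645 + 45383)*(-14249 + h(-20, w)) = (-48645 + 45383)*(-14249 + (-20 - 204/143)/((-204/143)*(1 - 20))) = -3262*(-14249 - 143/204*(-3064/143)/(-19)) = -3262*(-14249 - 143/204*(-1/19)*(-3064/143)) = -3262*(-14249 - 766/969) = -3262*(-13808047/969) = 45041849314/969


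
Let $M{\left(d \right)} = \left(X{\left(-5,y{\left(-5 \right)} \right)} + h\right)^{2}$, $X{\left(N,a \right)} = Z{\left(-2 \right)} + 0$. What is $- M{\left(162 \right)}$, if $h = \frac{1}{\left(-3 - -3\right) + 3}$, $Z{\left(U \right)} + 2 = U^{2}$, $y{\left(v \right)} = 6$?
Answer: $- \frac{49}{9} \approx -5.4444$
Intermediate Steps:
$Z{\left(U \right)} = -2 + U^{2}$
$X{\left(N,a \right)} = 2$ ($X{\left(N,a \right)} = \left(-2 + \left(-2\right)^{2}\right) + 0 = \left(-2 + 4\right) + 0 = 2 + 0 = 2$)
$h = \frac{1}{3}$ ($h = \frac{1}{\left(-3 + 3\right) + 3} = \frac{1}{0 + 3} = \frac{1}{3} \approx 0.33333$)
$M{\left(d \right)} = \frac{49}{9}$ ($M{\left(d \right)} = \left(2 + \frac{1}{3}\right)^{2} = \left(\frac{7}{3}\right)^{2} = \frac{49}{9}$)
$- M{\left(162 \right)} = \left(-1\right) \frac{49}{9} = - \frac{49}{9}$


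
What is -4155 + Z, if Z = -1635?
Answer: -5790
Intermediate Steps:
-4155 + Z = -4155 - 1635 = -5790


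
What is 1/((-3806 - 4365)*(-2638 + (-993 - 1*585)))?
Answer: 1/34448936 ≈ 2.9028e-8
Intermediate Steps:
1/((-3806 - 4365)*(-2638 + (-993 - 1*585))) = 1/(-8171*(-2638 + (-993 - 585))) = 1/(-8171*(-2638 - 1578)) = 1/(-8171*(-4216)) = 1/34448936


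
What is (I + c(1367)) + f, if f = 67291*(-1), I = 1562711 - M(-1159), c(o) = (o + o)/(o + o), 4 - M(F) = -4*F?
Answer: 1500053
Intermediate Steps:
M(F) = 4 + 4*F (M(F) = 4 - (-4)*F = 4 + 4*F)
c(o) = 1 (c(o) = (2*o)/((2*o)) = (2*o)*(1/(2*o)) = 1)
I = 1567343 (I = 1562711 - (4 + 4*(-1159)) = 1562711 - (4 - 4636) = 1562711 - 1*(-4632) = 1562711 + 4632 = 1567343)
f = -67291
(I + c(1367)) + f = (1567343 + 1) - 67291 = 1567344 - 67291 = 1500053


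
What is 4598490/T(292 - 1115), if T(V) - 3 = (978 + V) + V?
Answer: -919698/133 ≈ -6915.0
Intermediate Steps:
T(V) = 981 + 2*V (T(V) = 3 + ((978 + V) + V) = 3 + (978 + 2*V) = 981 + 2*V)
4598490/T(292 - 1115) = 4598490/(981 + 2*(292 - 1115)) = 4598490/(981 + 2*(-823)) = 4598490/(981 - 1646) = 4598490/(-665) = 4598490*(-1/665) = -919698/133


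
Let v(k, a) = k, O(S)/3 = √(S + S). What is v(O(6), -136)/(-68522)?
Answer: -3*√3/34261 ≈ -0.00015166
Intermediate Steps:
O(S) = 3*√2*√S (O(S) = 3*√(S + S) = 3*√(2*S) = 3*(√2*√S) = 3*√2*√S)
v(O(6), -136)/(-68522) = (3*√2*√6)/(-68522) = (6*√3)*(-1/68522) = -3*√3/34261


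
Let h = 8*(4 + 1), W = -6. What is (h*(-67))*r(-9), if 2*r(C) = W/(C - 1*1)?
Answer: -804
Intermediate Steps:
h = 40 (h = 8*5 = 40)
r(C) = -3/(-1 + C) (r(C) = (-6/(C - 1*1))/2 = (-6/(C - 1))/2 = (-6/(-1 + C))/2 = -3/(-1 + C))
(h*(-67))*r(-9) = (40*(-67))*(-3/(-1 - 9)) = -(-8040)/(-10) = -(-8040)*(-1)/10 = -2680*3/10 = -804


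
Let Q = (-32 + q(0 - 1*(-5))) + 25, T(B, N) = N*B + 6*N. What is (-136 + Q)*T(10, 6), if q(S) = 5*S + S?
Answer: -10848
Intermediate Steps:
q(S) = 6*S
T(B, N) = 6*N + B*N (T(B, N) = B*N + 6*N = 6*N + B*N)
Q = 23 (Q = (-32 + 6*(0 - 1*(-5))) + 25 = (-32 + 6*(0 + 5)) + 25 = (-32 + 6*5) + 25 = (-32 + 30) + 25 = -2 + 25 = 23)
(-136 + Q)*T(10, 6) = (-136 + 23)*(6*(6 + 10)) = -678*16 = -113*96 = -10848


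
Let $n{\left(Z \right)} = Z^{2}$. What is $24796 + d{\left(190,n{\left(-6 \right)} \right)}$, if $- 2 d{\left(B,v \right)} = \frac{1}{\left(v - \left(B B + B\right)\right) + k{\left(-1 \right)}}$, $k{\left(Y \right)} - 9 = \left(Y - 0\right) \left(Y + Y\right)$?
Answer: $\frac{1797362857}{72486} \approx 24796.0$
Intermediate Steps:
$k{\left(Y \right)} = 9 + 2 Y^{2}$ ($k{\left(Y \right)} = 9 + \left(Y - 0\right) \left(Y + Y\right) = 9 + \left(Y + \left(-4 + 4\right)\right) 2 Y = 9 + \left(Y + 0\right) 2 Y = 9 + Y 2 Y = 9 + 2 Y^{2}$)
$d{\left(B,v \right)} = - \frac{1}{2 \left(11 + v - B - B^{2}\right)}$ ($d{\left(B,v \right)} = - \frac{1}{2 \left(\left(v - \left(B B + B\right)\right) + \left(9 + 2 \left(-1\right)^{2}\right)\right)} = - \frac{1}{2 \left(\left(v - \left(B^{2} + B\right)\right) + \left(9 + 2 \cdot 1\right)\right)} = - \frac{1}{2 \left(\left(v - \left(B + B^{2}\right)\right) + \left(9 + 2\right)\right)} = - \frac{1}{2 \left(\left(v - \left(B + B^{2}\right)\right) + 11\right)} = - \frac{1}{2 \left(\left(v - B - B^{2}\right) + 11\right)} = - \frac{1}{2 \left(11 + v - B - B^{2}\right)}$)
$24796 + d{\left(190,n{\left(-6 \right)} \right)} = 24796 + \frac{1}{2 \left(-11 + 190 + 190^{2} - \left(-6\right)^{2}\right)} = 24796 + \frac{1}{2 \left(-11 + 190 + 36100 - 36\right)} = 24796 + \frac{1}{2 \cdot 36243} = 24796 + \frac{1}{2} \cdot \frac{1}{36243} = 24796 + \frac{1}{72486} = \frac{1797362857}{72486}$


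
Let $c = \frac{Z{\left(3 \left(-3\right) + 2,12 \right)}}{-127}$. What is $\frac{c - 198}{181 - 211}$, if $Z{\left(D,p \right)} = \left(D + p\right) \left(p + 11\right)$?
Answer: $\frac{25261}{3810} \approx 6.6302$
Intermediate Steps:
$Z{\left(D,p \right)} = \left(11 + p\right) \left(D + p\right)$ ($Z{\left(D,p \right)} = \left(D + p\right) \left(11 + p\right) = \left(11 + p\right) \left(D + p\right)$)
$c = - \frac{115}{127}$ ($c = \frac{12^{2} + 11 \left(3 \left(-3\right) + 2\right) + 11 \cdot 12 + \left(3 \left(-3\right) + 2\right) 12}{-127} = \left(144 + 11 \left(-9 + 2\right) + 132 + \left(-9 + 2\right) 12\right) \left(- \frac{1}{127}\right) = \left(144 + 11 \left(-7\right) + 132 - 84\right) \left(- \frac{1}{127}\right) = \left(144 - 77 + 132 - 84\right) \left(- \frac{1}{127}\right) = 115 \left(- \frac{1}{127}\right) = - \frac{115}{127} \approx -0.90551$)
$\frac{c - 198}{181 - 211} = \frac{- \frac{115}{127} - 198}{181 - 211} = - \frac{25261}{127 \left(-30\right)} = \left(- \frac{25261}{127}\right) \left(- \frac{1}{30}\right) = \frac{25261}{3810}$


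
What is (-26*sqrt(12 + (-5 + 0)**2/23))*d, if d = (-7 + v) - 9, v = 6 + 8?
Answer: 52*sqrt(6923)/23 ≈ 188.11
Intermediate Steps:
v = 14
d = -2 (d = (-7 + 14) - 9 = 7 - 9 = -2)
(-26*sqrt(12 + (-5 + 0)**2/23))*d = -26*sqrt(12 + (-5 + 0)**2/23)*(-2) = -26*sqrt(12 + (-5)**2*(1/23))*(-2) = -26*sqrt(12 + 25*(1/23))*(-2) = -26*sqrt(12 + 25/23)*(-2) = -26*sqrt(6923)/23*(-2) = 52*sqrt(6923)/23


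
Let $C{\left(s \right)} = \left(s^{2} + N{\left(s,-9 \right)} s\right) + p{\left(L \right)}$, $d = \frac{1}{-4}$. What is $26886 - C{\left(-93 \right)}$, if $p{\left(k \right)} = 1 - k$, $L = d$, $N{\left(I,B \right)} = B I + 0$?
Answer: $\frac{384307}{4} \approx 96077.0$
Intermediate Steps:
$d = - \frac{1}{4} \approx -0.25$
$N{\left(I,B \right)} = B I$
$L = - \frac{1}{4} \approx -0.25$
$C{\left(s \right)} = \frac{5}{4} - 8 s^{2}$ ($C{\left(s \right)} = \left(s^{2} + - 9 s s\right) + \left(1 - - \frac{1}{4}\right) = \left(s^{2} - 9 s^{2}\right) + \left(1 + \frac{1}{4}\right) = - 8 s^{2} + \frac{5}{4} = \frac{5}{4} - 8 s^{2}$)
$26886 - C{\left(-93 \right)} = 26886 - \left(\frac{5}{4} - 8 \left(-93\right)^{2}\right) = 26886 - \left(\frac{5}{4} - 69192\right) = 26886 - - \frac{276763}{4} = 26886 + \frac{276763}{4} = \frac{384307}{4}$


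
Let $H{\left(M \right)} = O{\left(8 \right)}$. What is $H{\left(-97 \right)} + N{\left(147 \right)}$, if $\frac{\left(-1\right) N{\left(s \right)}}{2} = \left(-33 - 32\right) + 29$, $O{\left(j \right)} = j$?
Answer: $80$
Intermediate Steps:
$H{\left(M \right)} = 8$
$N{\left(s \right)} = 72$ ($N{\left(s \right)} = - 2 \left(\left(-33 - 32\right) + 29\right) = - 2 \left(-65 + 29\right) = \left(-2\right) \left(-36\right) = 72$)
$H{\left(-97 \right)} + N{\left(147 \right)} = 8 + 72 = 80$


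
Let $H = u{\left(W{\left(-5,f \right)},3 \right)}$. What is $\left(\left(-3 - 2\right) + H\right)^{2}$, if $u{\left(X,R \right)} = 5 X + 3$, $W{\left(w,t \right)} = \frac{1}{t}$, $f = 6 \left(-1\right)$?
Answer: $\frac{289}{36} \approx 8.0278$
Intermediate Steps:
$f = -6$
$u{\left(X,R \right)} = 3 + 5 X$
$H = \frac{13}{6}$ ($H = 3 + \frac{5}{-6} = 3 + 5 \left(- \frac{1}{6}\right) = 3 - \frac{5}{6} = \frac{13}{6} \approx 2.1667$)
$\left(\left(-3 - 2\right) + H\right)^{2} = \left(\left(-3 - 2\right) + \frac{13}{6}\right)^{2} = \left(-5 + \frac{13}{6}\right)^{2} = \left(- \frac{17}{6}\right)^{2} = \frac{289}{36}$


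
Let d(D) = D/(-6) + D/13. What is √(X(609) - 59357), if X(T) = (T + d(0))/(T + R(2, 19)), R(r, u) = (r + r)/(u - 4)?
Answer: 2*I*√1239372891458/9139 ≈ 243.63*I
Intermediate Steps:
R(r, u) = 2*r/(-4 + u) (R(r, u) = (2*r)/(-4 + u) = 2*r/(-4 + u))
d(D) = -7*D/78 (d(D) = D*(-⅙) + D*(1/13) = -D/6 + D/13 = -7*D/78)
X(T) = T/(4/15 + T) (X(T) = (T - 7/78*0)/(T + 2*2/(-4 + 19)) = (T + 0)/(T + 2*2/15) = T/(T + 2*2*(1/15)) = T/(T + 4/15) = T/(4/15 + T))
√(X(609) - 59357) = √(15*609/(4 + 15*609) - 59357) = √(15*609/(4 + 9135) - 59357) = √(15*609/9139 - 59357) = √(15*609*(1/9139) - 59357) = √(9135/9139 - 59357) = √(-542454488/9139) = 2*I*√1239372891458/9139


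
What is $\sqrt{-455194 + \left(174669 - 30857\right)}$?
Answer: $3 i \sqrt{34598} \approx 558.02 i$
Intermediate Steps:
$\sqrt{-455194 + \left(174669 - 30857\right)} = \sqrt{-455194 + 143812} = \sqrt{-311382} = 3 i \sqrt{34598}$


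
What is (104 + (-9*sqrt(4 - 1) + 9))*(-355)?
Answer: -40115 + 3195*sqrt(3) ≈ -34581.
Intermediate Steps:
(104 + (-9*sqrt(4 - 1) + 9))*(-355) = (104 + (-9*sqrt(3) + 9))*(-355) = (104 + (9 - 9*sqrt(3)))*(-355) = (113 - 9*sqrt(3))*(-355) = -40115 + 3195*sqrt(3)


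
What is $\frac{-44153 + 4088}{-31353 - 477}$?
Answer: $\frac{2671}{2122} \approx 1.2587$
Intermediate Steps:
$\frac{-44153 + 4088}{-31353 - 477} = - \frac{40065}{-31830} = \left(-40065\right) \left(- \frac{1}{31830}\right) = \frac{2671}{2122}$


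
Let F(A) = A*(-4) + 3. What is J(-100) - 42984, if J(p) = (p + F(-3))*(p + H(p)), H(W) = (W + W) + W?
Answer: -8984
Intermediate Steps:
F(A) = 3 - 4*A (F(A) = -4*A + 3 = 3 - 4*A)
H(W) = 3*W (H(W) = 2*W + W = 3*W)
J(p) = 4*p*(15 + p) (J(p) = (p + (3 - 4*(-3)))*(p + 3*p) = (p + (3 + 12))*(4*p) = (p + 15)*(4*p) = (15 + p)*(4*p) = 4*p*(15 + p))
J(-100) - 42984 = 4*(-100)*(15 - 100) - 42984 = 4*(-100)*(-85) - 42984 = 34000 - 42984 = -8984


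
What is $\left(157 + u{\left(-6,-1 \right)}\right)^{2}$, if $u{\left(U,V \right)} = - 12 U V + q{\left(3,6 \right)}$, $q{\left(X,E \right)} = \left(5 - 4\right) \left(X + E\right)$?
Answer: $8836$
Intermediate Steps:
$q{\left(X,E \right)} = E + X$ ($q{\left(X,E \right)} = 1 \left(E + X\right) = E + X$)
$u{\left(U,V \right)} = 9 - 12 U V$ ($u{\left(U,V \right)} = - 12 U V + \left(6 + 3\right) = - 12 U V + 9 = 9 - 12 U V$)
$\left(157 + u{\left(-6,-1 \right)}\right)^{2} = \left(157 + \left(9 - \left(-72\right) \left(-1\right)\right)\right)^{2} = \left(157 + \left(9 - 72\right)\right)^{2} = \left(157 - 63\right)^{2} = 94^{2} = 8836$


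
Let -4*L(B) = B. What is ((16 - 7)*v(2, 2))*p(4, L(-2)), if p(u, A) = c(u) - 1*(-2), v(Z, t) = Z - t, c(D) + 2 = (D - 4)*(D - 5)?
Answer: 0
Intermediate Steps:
L(B) = -B/4
c(D) = -2 + (-5 + D)*(-4 + D) (c(D) = -2 + (D - 4)*(D - 5) = -2 + (-4 + D)*(-5 + D) = -2 + (-5 + D)*(-4 + D))
p(u, A) = 20 + u**2 - 9*u (p(u, A) = (18 + u**2 - 9*u) - 1*(-2) = (18 + u**2 - 9*u) + 2 = 20 + u**2 - 9*u)
((16 - 7)*v(2, 2))*p(4, L(-2)) = ((16 - 7)*(2 - 1*2))*(20 + 4**2 - 9*4) = (9*(2 - 2))*(20 + 16 - 36) = (9*0)*0 = 0*0 = 0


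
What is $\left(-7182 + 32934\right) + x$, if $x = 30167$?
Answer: $55919$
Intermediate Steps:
$\left(-7182 + 32934\right) + x = \left(-7182 + 32934\right) + 30167 = 25752 + 30167 = 55919$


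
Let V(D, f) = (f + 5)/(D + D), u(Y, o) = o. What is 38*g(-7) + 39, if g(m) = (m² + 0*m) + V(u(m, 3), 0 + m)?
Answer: 5665/3 ≈ 1888.3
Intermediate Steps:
V(D, f) = (5 + f)/(2*D) (V(D, f) = (5 + f)/((2*D)) = (5 + f)*(1/(2*D)) = (5 + f)/(2*D))
g(m) = ⅚ + m² + m/6 (g(m) = (m² + 0*m) + (½)*(5 + (0 + m))/3 = (m² + 0) + (½)*(⅓)*(5 + m) = m² + (⅚ + m/6) = ⅚ + m² + m/6)
38*g(-7) + 39 = 38*(⅚ + (-7)² + (⅙)*(-7)) + 39 = 38*(⅚ + 49 - 7/6) + 39 = 38*(146/3) + 39 = 5548/3 + 39 = 5665/3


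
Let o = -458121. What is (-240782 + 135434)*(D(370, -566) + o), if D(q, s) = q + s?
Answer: 48282779316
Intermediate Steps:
(-240782 + 135434)*(D(370, -566) + o) = (-240782 + 135434)*((370 - 566) - 458121) = -105348*(-196 - 458121) = -105348*(-458317) = 48282779316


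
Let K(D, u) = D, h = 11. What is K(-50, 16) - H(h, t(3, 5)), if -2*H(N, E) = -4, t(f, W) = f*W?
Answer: -52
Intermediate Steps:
t(f, W) = W*f
H(N, E) = 2 (H(N, E) = -½*(-4) = 2)
K(-50, 16) - H(h, t(3, 5)) = -50 - 1*2 = -50 - 2 = -52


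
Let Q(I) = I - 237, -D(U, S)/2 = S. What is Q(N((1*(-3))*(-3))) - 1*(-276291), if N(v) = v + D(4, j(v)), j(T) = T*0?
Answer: 276063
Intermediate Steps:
j(T) = 0
D(U, S) = -2*S
N(v) = v (N(v) = v - 2*0 = v + 0 = v)
Q(I) = -237 + I
Q(N((1*(-3))*(-3))) - 1*(-276291) = (-237 + (1*(-3))*(-3)) - 1*(-276291) = (-237 - 3*(-3)) + 276291 = (-237 + 9) + 276291 = -228 + 276291 = 276063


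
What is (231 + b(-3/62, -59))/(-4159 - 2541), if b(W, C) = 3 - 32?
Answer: -101/3350 ≈ -0.030149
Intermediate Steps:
b(W, C) = -29
(231 + b(-3/62, -59))/(-4159 - 2541) = (231 - 29)/(-4159 - 2541) = 202/(-6700) = 202*(-1/6700) = -101/3350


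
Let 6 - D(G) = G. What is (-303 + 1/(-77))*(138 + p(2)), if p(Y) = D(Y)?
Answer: -3313144/77 ≈ -43028.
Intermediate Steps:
D(G) = 6 - G
p(Y) = 6 - Y
(-303 + 1/(-77))*(138 + p(2)) = (-303 + 1/(-77))*(138 + (6 - 1*2)) = (-303 - 1/77)*(138 + (6 - 2)) = -23332*(138 + 4)/77 = -23332/77*142 = -3313144/77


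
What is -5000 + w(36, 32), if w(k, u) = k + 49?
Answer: -4915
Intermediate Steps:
w(k, u) = 49 + k
-5000 + w(36, 32) = -5000 + (49 + 36) = -5000 + 85 = -4915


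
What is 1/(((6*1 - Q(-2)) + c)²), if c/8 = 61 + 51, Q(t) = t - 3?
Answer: 1/822649 ≈ 1.2156e-6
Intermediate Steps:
Q(t) = -3 + t
c = 896 (c = 8*(61 + 51) = 8*112 = 896)
1/(((6*1 - Q(-2)) + c)²) = 1/(((6*1 - (-3 - 2)) + 896)²) = 1/(((6 - 1*(-5)) + 896)²) = 1/(((6 + 5) + 896)²) = 1/((11 + 896)²) = 1/(907²) = 1/822649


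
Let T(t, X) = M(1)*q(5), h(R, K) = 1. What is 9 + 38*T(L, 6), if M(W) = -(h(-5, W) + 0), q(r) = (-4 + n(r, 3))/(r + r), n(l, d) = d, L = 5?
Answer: 64/5 ≈ 12.800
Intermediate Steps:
q(r) = -1/(2*r) (q(r) = (-4 + 3)/(r + r) = -1/(2*r))
M(W) = -1 (M(W) = -(1 + 0) = -1*1 = -1)
T(t, X) = 1/10 (T(t, X) = -(-1)/(2*5) = -1*(-1/10) = 1/10)
9 + 38*T(L, 6) = 9 + 38*(1/10) = 9 + 19/5 = 64/5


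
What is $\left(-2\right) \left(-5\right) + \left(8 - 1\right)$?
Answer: $17$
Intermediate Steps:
$\left(-2\right) \left(-5\right) + \left(8 - 1\right) = 10 + \left(8 - 1\right) = 10 + 7 = 17$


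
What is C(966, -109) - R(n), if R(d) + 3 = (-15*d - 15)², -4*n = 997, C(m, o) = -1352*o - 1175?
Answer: -219521889/16 ≈ -1.3720e+7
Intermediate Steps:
C(m, o) = -1175 - 1352*o
n = -997/4 (n = -¼*997 = -997/4 ≈ -249.25)
R(d) = -3 + (-15 - 15*d)² (R(d) = -3 + (-15*d - 15)² = -3 + (-15 - 15*d)²)
C(966, -109) - R(n) = (-1175 - 1352*(-109)) - (-3 + 225*(1 - 997/4)²) = (-1175 + 147368) - (-3 + 225*(-993/4)²) = 146193 - (-3 + 225*(986049/16)) = 146193 - (-3 + 221861025/16) = 146193 - 1*221860977/16 = 146193 - 221860977/16 = -219521889/16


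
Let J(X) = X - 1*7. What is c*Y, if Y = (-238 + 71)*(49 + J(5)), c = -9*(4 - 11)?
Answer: -494487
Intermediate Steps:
J(X) = -7 + X (J(X) = X - 7 = -7 + X)
c = 63 (c = -9*(-7) = 63)
Y = -7849 (Y = (-238 + 71)*(49 + (-7 + 5)) = -167*(49 - 2) = -167*47 = -7849)
c*Y = 63*(-7849) = -494487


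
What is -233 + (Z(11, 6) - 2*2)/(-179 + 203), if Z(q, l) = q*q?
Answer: -1825/8 ≈ -228.13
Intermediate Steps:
Z(q, l) = q²
-233 + (Z(11, 6) - 2*2)/(-179 + 203) = -233 + (11² - 2*2)/(-179 + 203) = -233 + (121 - 4)/24 = -233 + 117*(1/24) = -233 + 39/8 = -1825/8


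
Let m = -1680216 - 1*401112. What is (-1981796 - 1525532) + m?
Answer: -5588656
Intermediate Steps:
m = -2081328 (m = -1680216 - 401112 = -2081328)
(-1981796 - 1525532) + m = (-1981796 - 1525532) - 2081328 = -3507328 - 2081328 = -5588656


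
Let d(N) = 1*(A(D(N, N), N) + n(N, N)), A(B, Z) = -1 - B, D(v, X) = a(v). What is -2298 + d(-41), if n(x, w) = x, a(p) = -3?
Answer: -2337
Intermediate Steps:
D(v, X) = -3
d(N) = 2 + N (d(N) = 1*((-1 - 1*(-3)) + N) = 1*((-1 + 3) + N) = 1*(2 + N) = 2 + N)
-2298 + d(-41) = -2298 + (2 - 41) = -2298 - 39 = -2337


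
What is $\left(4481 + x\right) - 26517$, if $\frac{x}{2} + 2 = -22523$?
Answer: $-67086$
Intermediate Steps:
$x = -45050$ ($x = -4 + 2 \left(-22523\right) = -4 - 45046 = -45050$)
$\left(4481 + x\right) - 26517 = \left(4481 - 45050\right) - 26517 = -40569 - 26517 = -67086$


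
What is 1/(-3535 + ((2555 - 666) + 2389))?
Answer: 1/743 ≈ 0.0013459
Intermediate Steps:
1/(-3535 + ((2555 - 666) + 2389)) = 1/(-3535 + (1889 + 2389)) = 1/(-3535 + 4278) = 1/743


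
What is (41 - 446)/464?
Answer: -405/464 ≈ -0.87284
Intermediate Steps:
(41 - 446)/464 = -405*1/464 = -405/464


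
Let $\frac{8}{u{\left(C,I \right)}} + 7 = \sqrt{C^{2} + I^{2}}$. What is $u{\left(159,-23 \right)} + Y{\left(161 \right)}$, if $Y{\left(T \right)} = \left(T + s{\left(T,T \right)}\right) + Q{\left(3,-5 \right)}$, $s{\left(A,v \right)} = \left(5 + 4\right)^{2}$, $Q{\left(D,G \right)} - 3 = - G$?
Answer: $\frac{6440306}{25761} + \frac{8 \sqrt{25810}}{25761} \approx 250.05$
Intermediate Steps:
$Q{\left(D,G \right)} = 3 - G$
$s{\left(A,v \right)} = 81$ ($s{\left(A,v \right)} = 9^{2} = 81$)
$u{\left(C,I \right)} = \frac{8}{-7 + \sqrt{C^{2} + I^{2}}}$
$Y{\left(T \right)} = 89 + T$ ($Y{\left(T \right)} = \left(T + 81\right) + \left(3 - -5\right) = \left(81 + T\right) + \left(3 + 5\right) = \left(81 + T\right) + 8 = 89 + T$)
$u{\left(159,-23 \right)} + Y{\left(161 \right)} = \frac{8}{-7 + \sqrt{159^{2} + \left(-23\right)^{2}}} + \left(89 + 161\right) = \frac{8}{-7 + \sqrt{25281 + 529}} + 250 = \frac{8}{-7 + \sqrt{25810}} + 250 = 250 + \frac{8}{-7 + \sqrt{25810}}$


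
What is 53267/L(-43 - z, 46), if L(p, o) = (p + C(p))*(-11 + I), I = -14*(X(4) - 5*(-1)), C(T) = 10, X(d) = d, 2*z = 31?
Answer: 106534/13289 ≈ 8.0167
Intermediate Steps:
z = 31/2 (z = (½)*31 = 31/2 ≈ 15.500)
I = -126 (I = -14*(4 - 5*(-1)) = -14*(4 + 5) = -14*9 = -126)
L(p, o) = -1370 - 137*p (L(p, o) = (p + 10)*(-11 - 126) = (10 + p)*(-137) = -1370 - 137*p)
53267/L(-43 - z, 46) = 53267/(-1370 - 137*(-43 - 1*31/2)) = 53267/(-1370 - 137*(-43 - 31/2)) = 53267/(-1370 - 137*(-117/2)) = 53267/(-1370 + 16029/2) = 53267/(13289/2) = 53267*(2/13289) = 106534/13289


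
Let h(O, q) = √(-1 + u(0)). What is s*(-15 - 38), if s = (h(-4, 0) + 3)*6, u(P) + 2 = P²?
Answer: -954 - 318*I*√3 ≈ -954.0 - 550.79*I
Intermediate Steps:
u(P) = -2 + P²
h(O, q) = I*√3 (h(O, q) = √(-1 + (-2 + 0²)) = √(-1 + (-2 + 0)) = √(-1 - 2) = √(-3) = I*√3)
s = 18 + 6*I*√3 (s = (I*√3 + 3)*6 = (3 + I*√3)*6 = 18 + 6*I*√3 ≈ 18.0 + 10.392*I)
s*(-15 - 38) = (18 + 6*I*√3)*(-15 - 38) = (18 + 6*I*√3)*(-53) = -954 - 318*I*√3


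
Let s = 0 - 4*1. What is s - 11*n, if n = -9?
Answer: 95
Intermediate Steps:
s = -4 (s = 0 - 4 = -4)
s - 11*n = -4 - 11*(-9) = -4 + 99 = 95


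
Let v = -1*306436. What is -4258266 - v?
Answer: -3951830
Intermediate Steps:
v = -306436
-4258266 - v = -4258266 - 1*(-306436) = -4258266 + 306436 = -3951830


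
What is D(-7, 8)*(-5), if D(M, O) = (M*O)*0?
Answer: 0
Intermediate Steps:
D(M, O) = 0
D(-7, 8)*(-5) = 0*(-5) = 0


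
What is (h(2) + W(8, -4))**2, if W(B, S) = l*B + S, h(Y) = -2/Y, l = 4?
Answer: 729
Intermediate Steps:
W(B, S) = S + 4*B (W(B, S) = 4*B + S = S + 4*B)
(h(2) + W(8, -4))**2 = (-2/2 + (-4 + 4*8))**2 = (-2*1/2 + (-4 + 32))**2 = (-1 + 28)**2 = 27**2 = 729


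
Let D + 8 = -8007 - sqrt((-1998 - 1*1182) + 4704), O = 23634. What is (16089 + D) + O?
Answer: 31708 - 2*sqrt(381) ≈ 31669.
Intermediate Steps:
D = -8015 - 2*sqrt(381) (D = -8 + (-8007 - sqrt((-1998 - 1*1182) + 4704)) = -8 + (-8007 - sqrt((-1998 - 1182) + 4704)) = -8 + (-8007 - sqrt(-3180 + 4704)) = -8 + (-8007 - sqrt(1524)) = -8 + (-8007 - 2*sqrt(381)) = -8015 - 2*sqrt(381) ≈ -8054.0)
(16089 + D) + O = (16089 + (-8015 - 2*sqrt(381))) + 23634 = (8074 - 2*sqrt(381)) + 23634 = 31708 - 2*sqrt(381)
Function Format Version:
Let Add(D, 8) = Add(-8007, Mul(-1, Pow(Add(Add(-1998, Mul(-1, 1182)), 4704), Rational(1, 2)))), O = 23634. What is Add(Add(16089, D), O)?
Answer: Add(31708, Mul(-2, Pow(381, Rational(1, 2)))) ≈ 31669.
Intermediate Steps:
D = Add(-8015, Mul(-2, Pow(381, Rational(1, 2)))) (D = Add(-8, Add(-8007, Mul(-1, Pow(Add(Add(-1998, Mul(-1, 1182)), 4704), Rational(1, 2))))) = Add(-8, Add(-8007, Mul(-1, Pow(Add(Add(-1998, -1182), 4704), Rational(1, 2))))) = Add(-8, Add(-8007, Mul(-1, Pow(Add(-3180, 4704), Rational(1, 2))))) = Add(-8, Add(-8007, Mul(-1, Pow(1524, Rational(1, 2))))) = Add(-8, Add(-8007, Mul(-1, Mul(2, Pow(381, Rational(1, 2)))))) = Add(-8, Add(-8007, Mul(-2, Pow(381, Rational(1, 2))))) = Add(-8015, Mul(-2, Pow(381, Rational(1, 2)))) ≈ -8054.0)
Add(Add(16089, D), O) = Add(Add(16089, Add(-8015, Mul(-2, Pow(381, Rational(1, 2))))), 23634) = Add(Add(8074, Mul(-2, Pow(381, Rational(1, 2)))), 23634) = Add(31708, Mul(-2, Pow(381, Rational(1, 2))))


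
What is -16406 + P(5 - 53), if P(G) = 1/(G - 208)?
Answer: -4199937/256 ≈ -16406.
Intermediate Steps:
P(G) = 1/(-208 + G)
-16406 + P(5 - 53) = -16406 + 1/(-208 + (5 - 53)) = -16406 + 1/(-208 - 48) = -16406 + 1/(-256) = -16406 - 1/256 = -4199937/256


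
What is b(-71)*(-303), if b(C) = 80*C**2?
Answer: -122193840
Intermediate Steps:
b(-71)*(-303) = (80*(-71)**2)*(-303) = (80*5041)*(-303) = 403280*(-303) = -122193840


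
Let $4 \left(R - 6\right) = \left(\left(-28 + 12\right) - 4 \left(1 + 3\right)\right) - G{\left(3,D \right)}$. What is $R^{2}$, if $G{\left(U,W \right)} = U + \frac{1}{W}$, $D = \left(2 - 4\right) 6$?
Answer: $\frac{17161}{2304} \approx 7.4483$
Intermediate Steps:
$D = -12$ ($D = \left(-2\right) 6 = -12$)
$R = - \frac{131}{48}$ ($R = 6 + \frac{\left(\left(-28 + 12\right) - 4 \left(1 + 3\right)\right) - \left(3 + \frac{1}{-12}\right)}{4} = 6 + \frac{\left(-16 - 16\right) - \left(3 - \frac{1}{12}\right)}{4} = 6 + \frac{\left(-16 - 16\right) - \frac{35}{12}}{4} = 6 + \frac{-32 - \frac{35}{12}}{4} = 6 + \frac{1}{4} \left(- \frac{419}{12}\right) = 6 - \frac{419}{48} = - \frac{131}{48} \approx -2.7292$)
$R^{2} = \left(- \frac{131}{48}\right)^{2} = \frac{17161}{2304}$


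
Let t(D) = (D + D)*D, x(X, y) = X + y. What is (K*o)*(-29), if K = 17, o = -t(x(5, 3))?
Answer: 63104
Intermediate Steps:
t(D) = 2*D² (t(D) = (2*D)*D = 2*D²)
o = -128 (o = -2*(5 + 3)² = -2*8² = -2*64 = -1*128 = -128)
(K*o)*(-29) = (17*(-128))*(-29) = -2176*(-29) = 63104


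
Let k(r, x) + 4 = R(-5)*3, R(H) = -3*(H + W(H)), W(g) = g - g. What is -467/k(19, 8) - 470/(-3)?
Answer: 17869/123 ≈ 145.28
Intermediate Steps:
W(g) = 0
R(H) = -3*H (R(H) = -3*(H + 0) = -3*H)
k(r, x) = 41 (k(r, x) = -4 - 3*(-5)*3 = -4 + 15*3 = -4 + 45 = 41)
-467/k(19, 8) - 470/(-3) = -467/41 - 470/(-3) = -467*1/41 - 470*(-⅓) = -467/41 + 470/3 = 17869/123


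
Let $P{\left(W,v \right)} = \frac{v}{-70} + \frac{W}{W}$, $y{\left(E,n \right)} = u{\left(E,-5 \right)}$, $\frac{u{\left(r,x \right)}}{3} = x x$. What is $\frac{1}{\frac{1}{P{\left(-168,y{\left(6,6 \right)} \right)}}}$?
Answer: $- \frac{1}{14} \approx -0.071429$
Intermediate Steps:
$u{\left(r,x \right)} = 3 x^{2}$ ($u{\left(r,x \right)} = 3 x x = 3 x^{2}$)
$y{\left(E,n \right)} = 75$ ($y{\left(E,n \right)} = 3 \left(-5\right)^{2} = 3 \cdot 25 = 75$)
$P{\left(W,v \right)} = 1 - \frac{v}{70}$ ($P{\left(W,v \right)} = v \left(- \frac{1}{70}\right) + 1 = - \frac{v}{70} + 1 = 1 - \frac{v}{70}$)
$\frac{1}{\frac{1}{P{\left(-168,y{\left(6,6 \right)} \right)}}} = \frac{1}{\frac{1}{1 - \frac{15}{14}}} = \frac{1}{\frac{1}{- \frac{1}{14}}} = \frac{1}{-14} = - \frac{1}{14}$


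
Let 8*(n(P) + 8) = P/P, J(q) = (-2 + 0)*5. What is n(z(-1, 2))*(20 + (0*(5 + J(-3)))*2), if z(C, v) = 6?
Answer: -315/2 ≈ -157.50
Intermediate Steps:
J(q) = -10 (J(q) = -2*5 = -10)
n(P) = -63/8 (n(P) = -8 + (P/P)/8 = -8 + (⅛)*1 = -8 + ⅛ = -63/8)
n(z(-1, 2))*(20 + (0*(5 + J(-3)))*2) = -63*(20 + (0*(5 - 10))*2)/8 = -63*(20 + (0*(-5))*2)/8 = -63*(20 + 0*2)/8 = -63*(20 + 0)/8 = -63/8*20 = -315/2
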